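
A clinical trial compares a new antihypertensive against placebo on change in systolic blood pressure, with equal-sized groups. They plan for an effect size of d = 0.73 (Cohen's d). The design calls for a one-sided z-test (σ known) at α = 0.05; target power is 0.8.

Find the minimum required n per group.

For power 0.8 need Φ(δ − z_{0.05}) = 0.8, so δ = z_{0.05} + z_{0.20} = 1.645 + 0.842 = 2.486.
δ = d·√(n/2) ⇒ n = 2(δ/d)² = 2 × (2.486 / 0.73)² = 23.20.
Rounding up, n = 24 per group.

n = 24 per group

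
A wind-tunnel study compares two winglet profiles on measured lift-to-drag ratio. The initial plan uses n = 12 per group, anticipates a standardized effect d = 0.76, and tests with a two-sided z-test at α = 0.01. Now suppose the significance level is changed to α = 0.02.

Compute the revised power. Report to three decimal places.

δ = d·√(n/2) = 0.76 × √(12/2) = 1.8616 (unchanged). New critical value: z_{0.01} = 2.326.
Revised power = Φ(δ − 2.326) + Φ(−δ − 2.326) = Φ(-0.465) + Φ(-4.188) = 0.3211 + 0.0000 = 0.3211.

Power ≈ 0.321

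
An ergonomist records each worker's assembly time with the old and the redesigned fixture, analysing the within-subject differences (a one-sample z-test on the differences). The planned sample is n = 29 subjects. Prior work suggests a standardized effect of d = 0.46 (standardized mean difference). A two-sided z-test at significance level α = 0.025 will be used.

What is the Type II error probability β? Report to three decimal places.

Noncentrality parameter: δ = d·√n = 0.46 × √29 = 2.4772
Critical value for a two-sided test at α = 0.025: z_{α/2} = 2.241.
Power = Φ(δ − 2.241) + Φ(−δ − 2.241) = Φ(0.236) + Φ(-4.719) = 0.5932 + 0.0000 = 0.5932.
Type II error: β = 1 − power = 1 − 0.5932 = 0.4068.

β ≈ 0.407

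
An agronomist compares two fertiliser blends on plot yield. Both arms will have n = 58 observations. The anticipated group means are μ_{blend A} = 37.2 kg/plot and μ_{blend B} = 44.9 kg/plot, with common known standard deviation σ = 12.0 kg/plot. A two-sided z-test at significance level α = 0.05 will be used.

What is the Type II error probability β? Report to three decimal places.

Standardized effect: d = |μ_{blend A} − μ_{blend B}| / σ = |37.2 − 44.9| / 12.0 = 0.6417
Noncentrality parameter: δ = d·√(n/2) = 0.6417 × √(58/2) = 3.4555
Two-sided α = 0.05 → critical value z_{0.025} = 1.960.
Power = Φ(δ − 1.960) + Φ(−δ − 1.960) = Φ(1.496) + Φ(-5.415) = 0.9326 + 0.0000 = 0.9326.
Type II error: β = 1 − power = 1 − 0.9326 = 0.0674.

β ≈ 0.067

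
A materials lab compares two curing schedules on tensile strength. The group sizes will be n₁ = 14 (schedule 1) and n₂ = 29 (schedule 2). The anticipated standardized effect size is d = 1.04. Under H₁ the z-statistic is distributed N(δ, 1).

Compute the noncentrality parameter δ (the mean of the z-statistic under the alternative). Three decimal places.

δ ≈ 3.196

The noncentrality parameter scales effect size by the design's sample-size factor: δ = d / √(1/n₁ + 1/n₂) = 1.04 / √(1/14 + 1/29) = 3.1957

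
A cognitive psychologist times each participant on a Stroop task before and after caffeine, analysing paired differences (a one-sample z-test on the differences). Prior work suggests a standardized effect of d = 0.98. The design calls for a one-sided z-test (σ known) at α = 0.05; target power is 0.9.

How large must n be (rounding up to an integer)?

For power 0.9 need Φ(δ − z_{0.05}) = 0.9, so δ = z_{0.05} + z_{0.10} = 1.645 + 1.282 = 2.926.
δ = d·√n ⇒ n = (δ/d)² = (2.926 / 0.98)² = 8.92.
Rounding up, n = 9.

n = 9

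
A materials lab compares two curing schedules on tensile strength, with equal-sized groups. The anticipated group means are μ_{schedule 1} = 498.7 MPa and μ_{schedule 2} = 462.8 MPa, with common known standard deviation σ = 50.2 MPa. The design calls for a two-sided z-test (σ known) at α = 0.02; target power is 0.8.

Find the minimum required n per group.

n = 40 per group

Standardized effect: d = |μ_{schedule 1} − μ_{schedule 2}| / σ = |498.7 − 462.8| / 50.2 = 0.7151
Set Φ(δ − 2.326) = 0.8; then δ − 2.326 = Φ⁻¹(0.8) = 0.842, giving δ = 3.168.
(The Φ(−δ − z_{α/2}) term is vanishingly small for δ > 0 and is dropped in the standard sample-size formula.)
δ = d·√(n/2) ⇒ n = 2(δ/d)² = 2 × (3.168 / 0.7151)² = 39.25.
Rounding up, n = 40 per group.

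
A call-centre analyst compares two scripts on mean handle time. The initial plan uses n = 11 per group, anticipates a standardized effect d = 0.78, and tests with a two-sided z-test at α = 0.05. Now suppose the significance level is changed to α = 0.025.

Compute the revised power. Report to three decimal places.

δ = d·√(n/2) = 0.78 × √(11/2) = 1.8293 (unchanged). New critical value: z_{0.0125} = 2.241.
Revised power = Φ(δ − 2.241) + Φ(−δ − 2.241) = Φ(-0.412) + Φ(-4.071) = 0.3401 + 0.0000 = 0.3401.

Power ≈ 0.340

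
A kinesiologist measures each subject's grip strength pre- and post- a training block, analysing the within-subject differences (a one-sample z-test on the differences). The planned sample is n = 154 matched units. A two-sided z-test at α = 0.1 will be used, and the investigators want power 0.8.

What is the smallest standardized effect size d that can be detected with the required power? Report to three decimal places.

d ≈ 0.200

Required noncentrality: δ = z_{0.05} + z_{0.20} = 1.645 + 0.842 = 2.486.
(The second rejection-region term Φ(−δ − z_{α/2}) is negligible and dropped.)
δ = d·√n ⇒ d = δ/√n = 2.486/√154 = 0.2004.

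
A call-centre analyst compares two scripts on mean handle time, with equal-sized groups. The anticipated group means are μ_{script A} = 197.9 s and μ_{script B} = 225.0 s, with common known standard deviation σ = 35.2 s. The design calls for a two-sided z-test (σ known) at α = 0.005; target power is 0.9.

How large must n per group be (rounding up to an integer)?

n = 57 per group

Standardized effect: d = |μ_{script A} − μ_{script B}| / σ = |197.9 − 225.0| / 35.2 = 0.7699
For power 0.9 need Φ(δ − z_{0.0025}) = 0.9, so δ = z_{0.0025} + z_{0.10} = 2.807 + 1.282 = 4.089.
(The Φ(−δ − z_{α/2}) term is vanishingly small for δ > 0 and is dropped in the standard sample-size formula.)
δ = d·√(n/2) ⇒ n = 2(δ/d)² = 2 × (4.089 / 0.7699)² = 56.41.
Round up to the next whole unit.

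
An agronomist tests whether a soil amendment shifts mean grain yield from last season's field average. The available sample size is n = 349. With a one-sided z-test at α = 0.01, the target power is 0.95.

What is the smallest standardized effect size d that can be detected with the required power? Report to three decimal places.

Required noncentrality: δ = z_{0.01} + z_{0.05} = 2.326 + 1.645 = 3.971.
δ = d·√n ⇒ d = δ/√n = 3.971/√349 = 0.2126.

d ≈ 0.213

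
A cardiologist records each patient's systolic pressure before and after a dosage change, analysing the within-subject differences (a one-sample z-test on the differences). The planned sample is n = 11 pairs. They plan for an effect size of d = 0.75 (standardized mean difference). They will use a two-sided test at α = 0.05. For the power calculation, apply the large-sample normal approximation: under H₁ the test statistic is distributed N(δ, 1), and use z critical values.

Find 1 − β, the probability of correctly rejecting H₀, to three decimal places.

Power ≈ 0.701

Noncentrality parameter: δ = d·√n = 0.75 × √11 = 2.4875
Critical value for a two-sided test at α = 0.05: z_{α/2} = 1.960.
Power = Φ(δ − 1.960) + Φ(−δ − 1.960) = Φ(0.528) + Φ(-4.447) = 0.7011 + 0.0000 = 0.7011.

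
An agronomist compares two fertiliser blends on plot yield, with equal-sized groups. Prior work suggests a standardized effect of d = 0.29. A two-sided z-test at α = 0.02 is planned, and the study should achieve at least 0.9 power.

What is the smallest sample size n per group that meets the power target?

n = 310 per group

Set Φ(δ − 2.326) = 0.9; then δ − 2.326 = Φ⁻¹(0.9) = 1.282, giving δ = 3.608.
(Ignoring the negligible lower-tail rejection probability gives the usual closed-form inversion.)
δ = d·√(n/2) ⇒ n = 2(δ/d)² = 2 × (3.608 / 0.29)² = 309.56.
Rounding up, n = 310 per group.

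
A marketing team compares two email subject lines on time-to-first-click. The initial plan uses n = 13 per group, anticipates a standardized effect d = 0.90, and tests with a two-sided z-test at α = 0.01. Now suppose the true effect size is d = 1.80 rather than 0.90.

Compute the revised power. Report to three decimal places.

Power ≈ 0.978

With d = 1.80: δ = d·√(n/2) = 1.80 × √(13/2) = 4.5891. Critical value z_{0.005} = 2.576.
Revised power = Φ(δ − 2.576) + Φ(−δ − 2.576) = Φ(2.013) + Φ(-7.165) = 0.9780 + 0.0000 = 0.9780.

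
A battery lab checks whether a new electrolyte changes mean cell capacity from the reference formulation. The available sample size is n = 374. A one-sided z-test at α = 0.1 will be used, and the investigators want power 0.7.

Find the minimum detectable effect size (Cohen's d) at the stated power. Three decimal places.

d ≈ 0.093

Required noncentrality: δ = z_{0.1} + z_{0.30} = 1.282 + 0.524 = 1.806.
δ = d·√n ⇒ d = δ/√n = 1.806/√374 = 0.0934.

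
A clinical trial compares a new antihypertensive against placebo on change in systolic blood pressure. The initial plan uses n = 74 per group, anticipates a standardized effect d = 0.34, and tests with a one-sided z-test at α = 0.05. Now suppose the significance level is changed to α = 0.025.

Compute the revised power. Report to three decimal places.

Power ≈ 0.543

δ = d·√(n/2) = 0.34 × √(74/2) = 2.0681 (unchanged). New critical value: z_{0.025} = 1.960.
Revised power = Φ(δ − 1.960) = Φ(0.108) = 0.5431.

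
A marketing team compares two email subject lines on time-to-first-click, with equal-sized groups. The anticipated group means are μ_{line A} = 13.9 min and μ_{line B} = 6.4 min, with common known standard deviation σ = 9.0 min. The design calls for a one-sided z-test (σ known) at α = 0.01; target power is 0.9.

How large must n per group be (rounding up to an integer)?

n = 38 per group

Standardized effect: d = |μ_{line A} − μ_{line B}| / σ = |13.9 − 6.4| / 9.0 = 0.8333
For power 0.9 need Φ(δ − z_{0.01}) = 0.9, so δ = z_{0.01} + z_{0.10} = 2.326 + 1.282 = 3.608.
δ = d·√(n/2) ⇒ n = 2(δ/d)² = 2 × (3.608 / 0.8333)² = 37.49.
Rounding up, n = 38 per group.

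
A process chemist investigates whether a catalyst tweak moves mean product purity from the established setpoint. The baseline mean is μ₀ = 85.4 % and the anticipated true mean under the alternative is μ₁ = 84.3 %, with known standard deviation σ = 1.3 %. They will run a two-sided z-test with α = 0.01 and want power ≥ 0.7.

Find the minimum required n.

Standardized effect: d = |μ₁ − μ₀| / σ = |84.3 − 85.4| / 1.3 = 0.8462
Set Φ(δ − 2.576) = 0.7; then δ − 2.576 = Φ⁻¹(0.7) = 0.524, giving δ = 3.100.
(For δ > 0 the lower-tail rejection region contributes negligibly to power, so the one-term inversion is standard.)
δ = d·√n ⇒ n = (δ/d)² = (3.100 / 0.8462)² = 13.42.
Round up to the next whole unit.

n = 14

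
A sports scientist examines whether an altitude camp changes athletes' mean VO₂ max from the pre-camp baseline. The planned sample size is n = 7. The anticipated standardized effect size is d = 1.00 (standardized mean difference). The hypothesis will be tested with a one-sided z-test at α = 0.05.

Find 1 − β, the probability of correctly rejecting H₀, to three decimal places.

Noncentrality parameter: δ = d·√n = 1.00 × √7 = 2.6458
Critical value for a one-sided test at α = 0.05: z_α = 1.645.
Power = Φ(δ − 1.645) = Φ(1.001) = 0.8416.

Power ≈ 0.842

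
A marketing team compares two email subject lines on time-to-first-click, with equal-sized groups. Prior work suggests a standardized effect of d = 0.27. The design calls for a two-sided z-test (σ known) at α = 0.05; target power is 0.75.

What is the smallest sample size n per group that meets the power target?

n = 191 per group

Set Φ(δ − 1.960) = 0.75; then δ − 1.960 = Φ⁻¹(0.75) = 0.674, giving δ = 2.634.
(The Φ(−δ − z_{α/2}) term is vanishingly small for δ > 0 and is dropped in the standard sample-size formula.)
δ = d·√(n/2) ⇒ n = 2(δ/d)² = 2 × (2.634 / 0.27)² = 190.41.
Round up to the next whole unit.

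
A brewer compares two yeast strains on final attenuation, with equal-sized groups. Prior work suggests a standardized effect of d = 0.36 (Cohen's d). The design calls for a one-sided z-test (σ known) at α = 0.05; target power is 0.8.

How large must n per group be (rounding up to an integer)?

For power 0.8 need Φ(δ − z_{0.05}) = 0.8, so δ = z_{0.05} + z_{0.20} = 1.645 + 0.842 = 2.486.
δ = d·√(n/2) ⇒ n = 2(δ/d)² = 2 × (2.486 / 0.36)² = 95.41.
Round up to the next whole unit.

n = 96 per group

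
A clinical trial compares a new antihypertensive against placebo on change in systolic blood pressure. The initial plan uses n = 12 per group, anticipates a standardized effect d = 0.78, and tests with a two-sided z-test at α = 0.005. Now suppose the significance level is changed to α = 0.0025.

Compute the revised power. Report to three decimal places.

δ = d·√(n/2) = 0.78 × √(12/2) = 1.9106 (unchanged). New critical value: z_{0.0013} = 3.023.
Revised power = Φ(δ − 3.023) + Φ(−δ − 3.023) = Φ(-1.113) + Φ(-4.934) = 0.1329 + 0.0000 = 0.1329.

Power ≈ 0.133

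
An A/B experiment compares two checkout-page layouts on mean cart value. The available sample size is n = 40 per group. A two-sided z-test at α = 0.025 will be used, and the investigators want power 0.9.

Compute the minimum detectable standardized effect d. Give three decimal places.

Need Φ(δ − 2.241) = 0.9, so δ = 2.241 + 1.282 = 3.523.
(The second rejection-region term Φ(−δ − z_{α/2}) is negligible and dropped.)
δ = d·√(n/2) ⇒ d = δ/√(n/2) = 3.523/√(40/2) = 0.7878.

d ≈ 0.788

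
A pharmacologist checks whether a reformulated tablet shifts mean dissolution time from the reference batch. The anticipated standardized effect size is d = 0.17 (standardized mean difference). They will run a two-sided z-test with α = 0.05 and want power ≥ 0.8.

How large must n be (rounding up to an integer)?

n = 272

For power 0.8 need Φ(δ − z_{0.025}) = 0.8, so δ = z_{0.025} + z_{0.20} = 1.960 + 0.842 = 2.802.
(The Φ(−δ − z_{α/2}) term is vanishingly small for δ > 0 and is dropped in the standard sample-size formula.)
δ = d·√n ⇒ n = (δ/d)² = (2.802 / 0.17)² = 271.59.
Round up to the next whole unit.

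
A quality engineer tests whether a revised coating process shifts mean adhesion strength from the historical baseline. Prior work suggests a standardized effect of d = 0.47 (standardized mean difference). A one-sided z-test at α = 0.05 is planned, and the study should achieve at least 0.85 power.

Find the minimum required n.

Set Φ(δ − 1.645) = 0.85; then δ − 1.645 = Φ⁻¹(0.85) = 1.036, giving δ = 2.681.
δ = d·√n ⇒ n = (δ/d)² = (2.681 / 0.47)² = 32.55.
Rounding up, n = 33.

n = 33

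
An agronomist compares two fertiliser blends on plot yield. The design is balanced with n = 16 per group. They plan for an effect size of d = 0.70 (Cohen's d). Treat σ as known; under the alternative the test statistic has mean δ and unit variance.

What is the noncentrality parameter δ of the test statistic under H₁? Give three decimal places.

The noncentrality parameter scales effect size by the design's sample-size factor: δ = d·√(n/2) = 0.70 × √(16/2) = 1.9799

δ ≈ 1.980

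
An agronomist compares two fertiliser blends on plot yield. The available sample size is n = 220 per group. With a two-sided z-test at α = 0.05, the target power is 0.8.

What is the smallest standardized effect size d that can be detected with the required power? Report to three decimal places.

Need Φ(δ − 1.960) = 0.8, so δ = 1.960 + 0.842 = 2.802.
(Lower-tail contribution to power is negligible for δ > 0.)
δ = d·√(n/2) ⇒ d = δ/√(n/2) = 2.802/√(220/2) = 0.2671.

d ≈ 0.267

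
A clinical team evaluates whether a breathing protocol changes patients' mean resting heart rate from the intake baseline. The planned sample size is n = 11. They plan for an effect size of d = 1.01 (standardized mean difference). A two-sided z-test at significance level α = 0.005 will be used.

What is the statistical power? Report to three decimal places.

Noncentrality parameter: δ = d·√n = 1.01 × √11 = 3.3498
Two-sided α = 0.005 → critical value z_{0.0025} = 2.807.
Power = Φ(δ − 2.807) + Φ(−δ − 2.807) = Φ(0.543) + Φ(-6.157) = 0.7064 + 0.0000 = 0.7064.

Power ≈ 0.706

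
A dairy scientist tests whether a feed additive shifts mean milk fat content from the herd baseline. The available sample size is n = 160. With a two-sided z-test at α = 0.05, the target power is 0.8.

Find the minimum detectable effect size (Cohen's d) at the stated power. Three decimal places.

d ≈ 0.221

Need Φ(δ − 1.960) = 0.8, so δ = 1.960 + 0.842 = 2.802.
(The second rejection-region term Φ(−δ − z_{α/2}) is negligible and dropped.)
δ = d·√n ⇒ d = δ/√n = 2.802/√160 = 0.2215.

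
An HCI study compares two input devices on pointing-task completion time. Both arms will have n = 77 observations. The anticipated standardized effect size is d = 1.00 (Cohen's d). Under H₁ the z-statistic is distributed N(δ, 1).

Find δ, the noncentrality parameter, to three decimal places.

δ ≈ 6.205

δ = d·√(n/2) = 1.00 × √(77/2) = 6.2048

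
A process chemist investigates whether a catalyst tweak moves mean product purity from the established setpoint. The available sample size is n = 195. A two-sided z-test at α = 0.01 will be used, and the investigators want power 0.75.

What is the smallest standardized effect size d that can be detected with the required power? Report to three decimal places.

d ≈ 0.233

Required noncentrality: δ = z_{0.005} + z_{0.25} = 2.576 + 0.674 = 3.250.
(The second rejection-region term Φ(−δ − z_{α/2}) is negligible and dropped.)
δ = d·√n ⇒ d = δ/√n = 3.250/√195 = 0.2328.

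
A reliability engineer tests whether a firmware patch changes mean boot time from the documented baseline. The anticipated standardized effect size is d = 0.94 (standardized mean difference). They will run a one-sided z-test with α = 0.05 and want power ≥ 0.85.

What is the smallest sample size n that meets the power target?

For power 0.85 need Φ(δ − z_{0.05}) = 0.85, so δ = z_{0.05} + z_{0.15} = 1.645 + 1.036 = 2.681.
δ = d·√n ⇒ n = (δ/d)² = (2.681 / 0.94)² = 8.14.
Rounding up, n = 9.

n = 9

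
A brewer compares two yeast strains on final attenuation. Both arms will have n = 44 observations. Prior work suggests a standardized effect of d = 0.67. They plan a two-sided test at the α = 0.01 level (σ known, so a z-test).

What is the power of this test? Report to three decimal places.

Power ≈ 0.715

Noncentrality parameter: δ = d·√(n/2) = 0.67 × √(44/2) = 3.1426
Critical value for a two-sided test at α = 0.01: z_{α/2} = 2.576.
Power = Φ(δ − 2.576) + Φ(−δ − 2.576) = Φ(0.567) + Φ(-5.718) = 0.7146 + 0.0000 = 0.7146.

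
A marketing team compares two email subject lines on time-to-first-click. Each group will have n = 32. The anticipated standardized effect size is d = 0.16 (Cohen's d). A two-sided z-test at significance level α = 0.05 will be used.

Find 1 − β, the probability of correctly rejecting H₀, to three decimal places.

Noncentrality parameter: δ = d·√(n/2) = 0.16 × √(32/2) = 0.6400
Two-sided α = 0.05 → critical value z_{0.025} = 1.960.
Power = Φ(δ − 1.960) + Φ(−δ − 1.960) = Φ(-1.320) + Φ(-2.600) = 0.0934 + 0.0047 = 0.0981.

Power ≈ 0.098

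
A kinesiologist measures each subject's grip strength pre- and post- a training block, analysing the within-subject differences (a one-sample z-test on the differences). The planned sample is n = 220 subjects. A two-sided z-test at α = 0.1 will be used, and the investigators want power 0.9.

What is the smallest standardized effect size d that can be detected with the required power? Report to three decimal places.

d ≈ 0.197

Need Φ(δ − 1.645) = 0.9, so δ = 1.645 + 1.282 = 2.926.
(The second rejection-region term Φ(−δ − z_{α/2}) is negligible and dropped.)
δ = d·√n ⇒ d = δ/√n = 2.926/√220 = 0.1973.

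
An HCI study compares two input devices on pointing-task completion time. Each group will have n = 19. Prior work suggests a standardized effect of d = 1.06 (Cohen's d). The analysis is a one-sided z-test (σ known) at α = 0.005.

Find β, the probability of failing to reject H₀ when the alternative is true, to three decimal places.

β ≈ 0.245

Noncentrality parameter: δ = d·√(n/2) = 1.06 × √(19/2) = 3.2671
Critical value for a one-sided test at α = 0.005: z_α = 2.576.
Power = P(Z > 2.576 − δ) = Φ(0.691) = 0.7553.
Type II error: β = 1 − power = 1 − 0.7553 = 0.2447.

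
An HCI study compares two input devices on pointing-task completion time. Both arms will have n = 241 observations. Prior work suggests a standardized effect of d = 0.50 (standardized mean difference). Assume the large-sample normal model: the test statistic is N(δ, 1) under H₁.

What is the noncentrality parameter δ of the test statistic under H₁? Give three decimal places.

The noncentrality parameter scales effect size by the design's sample-size factor: δ = d·√(n/2) = 0.50 × √(241/2) = 5.4886

δ ≈ 5.489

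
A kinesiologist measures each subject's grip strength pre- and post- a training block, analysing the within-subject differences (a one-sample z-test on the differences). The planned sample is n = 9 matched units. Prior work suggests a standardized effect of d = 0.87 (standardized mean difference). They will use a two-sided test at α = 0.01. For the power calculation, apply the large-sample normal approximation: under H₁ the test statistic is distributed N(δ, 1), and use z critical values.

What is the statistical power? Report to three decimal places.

Noncentrality parameter: λ = d·√n = 0.87 × √9 = 2.6100
Critical value for a two-sided test at α = 0.01: z_{α/2} = 2.576.
Power = Φ(λ − 2.576) + Φ(−λ − 2.576) = Φ(0.034) + Φ(-5.186) = 0.5136 + 0.0000 = 0.5136.

Power ≈ 0.514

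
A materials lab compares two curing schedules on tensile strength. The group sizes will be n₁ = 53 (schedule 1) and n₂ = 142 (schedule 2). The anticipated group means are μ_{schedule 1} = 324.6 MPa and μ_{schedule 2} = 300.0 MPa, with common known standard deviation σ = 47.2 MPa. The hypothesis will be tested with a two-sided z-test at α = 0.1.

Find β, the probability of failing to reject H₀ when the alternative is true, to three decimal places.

β ≈ 0.056

Standardized effect: d = |μ_{schedule 1} − μ_{schedule 2}| / σ = |324.6 − 300.0| / 47.2 = 0.5212
Noncentrality parameter: δ = d / √(1/n₁ + 1/n₂) = 0.5212 / √(1/53 + 1/142) = 3.2379
Critical value for a two-sided test at α = 0.1: z_{α/2} = 1.645.
Power = Φ(δ − 1.645) + Φ(−δ − 1.645) = Φ(1.593) + Φ(-4.883) = 0.9444 + 0.0000 = 0.9444.
Type II error: β = 1 − power = 1 − 0.9444 = 0.0556.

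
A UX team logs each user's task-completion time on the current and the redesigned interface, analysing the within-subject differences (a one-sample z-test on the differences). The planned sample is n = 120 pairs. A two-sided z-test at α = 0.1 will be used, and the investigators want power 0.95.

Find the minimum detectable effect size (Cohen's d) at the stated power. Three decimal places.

d ≈ 0.300

Need Φ(δ − 1.645) = 0.95, so δ = 1.645 + 1.645 = 3.290.
(Lower-tail contribution to power is negligible for δ > 0.)
δ = d·√n ⇒ d = δ/√n = 3.290/√120 = 0.3003.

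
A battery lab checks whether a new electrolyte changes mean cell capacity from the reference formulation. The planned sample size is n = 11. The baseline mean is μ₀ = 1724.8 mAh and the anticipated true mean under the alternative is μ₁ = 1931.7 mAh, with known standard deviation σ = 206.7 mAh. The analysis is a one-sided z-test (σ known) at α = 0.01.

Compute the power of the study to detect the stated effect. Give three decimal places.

Power ≈ 0.840

Standardized effect: d = |μ₁ − μ₀| / σ = |1931.7 − 1724.8| / 206.7 = 1.0010
Noncentrality parameter: δ = d·√n = 1.0010 × √11 = 3.3198
One-sided α = 0.01 → critical value z_{0.01} = 2.326.
Power = Φ(δ − 2.326) = Φ(0.993) = 0.8398.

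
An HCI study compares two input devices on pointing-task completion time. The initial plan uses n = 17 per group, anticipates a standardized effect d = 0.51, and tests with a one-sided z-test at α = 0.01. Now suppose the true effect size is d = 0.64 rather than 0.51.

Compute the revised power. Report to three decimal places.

With d = 0.64: δ = d·√(n/2) = 0.64 × √(17/2) = 1.8659. Critical value z_{0.01} = 2.326.
Revised power = Φ(δ − 2.326) = Φ(-0.460) = 0.3226.

Power ≈ 0.323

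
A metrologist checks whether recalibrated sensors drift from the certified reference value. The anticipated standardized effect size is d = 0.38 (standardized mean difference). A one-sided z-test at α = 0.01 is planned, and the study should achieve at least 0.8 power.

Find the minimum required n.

Set Φ(δ − 2.326) = 0.8; then δ − 2.326 = Φ⁻¹(0.8) = 0.842, giving δ = 3.168.
δ = d·√n ⇒ n = (δ/d)² = (3.168 / 0.38)² = 69.50.
Rounding up, n = 70.

n = 70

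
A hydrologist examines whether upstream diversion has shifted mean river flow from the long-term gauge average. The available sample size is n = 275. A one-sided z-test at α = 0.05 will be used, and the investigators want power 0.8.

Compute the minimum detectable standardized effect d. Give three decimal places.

Required noncentrality: δ = z_{0.05} + z_{0.20} = 1.645 + 0.842 = 2.486.
δ = d·√n ⇒ d = δ/√n = 2.486/√275 = 0.1499.

d ≈ 0.150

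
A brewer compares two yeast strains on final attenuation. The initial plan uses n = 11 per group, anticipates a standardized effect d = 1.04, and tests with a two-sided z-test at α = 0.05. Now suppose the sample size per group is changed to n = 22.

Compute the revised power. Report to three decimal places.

Power ≈ 0.932

With n = 22 per group: δ = d·√(n/2) = 1.04 × √(22/2) = 3.4493. Critical value z_{0.025} = 1.960.
Revised power = Φ(δ − 1.960) + Φ(−δ − 1.960) = Φ(1.489) + Φ(-5.409) = 0.9318 + 0.0000 = 0.9318.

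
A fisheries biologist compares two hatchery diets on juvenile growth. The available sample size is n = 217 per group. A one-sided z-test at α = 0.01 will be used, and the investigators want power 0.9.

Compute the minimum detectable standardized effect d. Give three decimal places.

d ≈ 0.346

Required noncentrality: δ = z_{0.01} + z_{0.10} = 2.326 + 1.282 = 3.608.
δ = d·√(n/2) ⇒ d = δ/√(n/2) = 3.608/√(217/2) = 0.3464.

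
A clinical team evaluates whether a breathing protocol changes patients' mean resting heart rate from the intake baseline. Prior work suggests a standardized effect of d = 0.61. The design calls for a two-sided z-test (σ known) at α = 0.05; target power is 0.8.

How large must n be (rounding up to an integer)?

For power 0.8 need Φ(δ − z_{0.025}) = 0.8, so δ = z_{0.025} + z_{0.20} = 1.960 + 0.842 = 2.802.
(For δ > 0 the lower-tail rejection region contributes negligibly to power, so the one-term inversion is standard.)
δ = d·√n ⇒ n = (δ/d)² = (2.802 / 0.61)² = 21.09.
Round up to the next whole unit.

n = 22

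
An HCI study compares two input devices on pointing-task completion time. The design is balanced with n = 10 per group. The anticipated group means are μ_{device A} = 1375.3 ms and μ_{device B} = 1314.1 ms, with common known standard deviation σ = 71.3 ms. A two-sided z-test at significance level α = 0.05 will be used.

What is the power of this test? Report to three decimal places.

Power ≈ 0.484

Standardized effect: d = |μ_{device A} − μ_{device B}| / σ = |1375.3 − 1314.1| / 71.3 = 0.8583
Noncentrality parameter: δ = d·√(n/2) = 0.8583 × √(10/2) = 1.9193
Critical value for a two-sided test at α = 0.05: z_{α/2} = 1.960.
Power = Φ(δ − 1.960) + Φ(−δ − 1.960) = Φ(-0.041) + Φ(-3.879) = 0.4838 + 0.0001 = 0.4838.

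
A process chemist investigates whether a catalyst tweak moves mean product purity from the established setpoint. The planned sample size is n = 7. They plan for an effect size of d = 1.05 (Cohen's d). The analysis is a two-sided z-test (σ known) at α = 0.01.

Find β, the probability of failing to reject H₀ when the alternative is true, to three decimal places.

β ≈ 0.420

Noncentrality parameter: δ = d·√n = 1.05 × √7 = 2.7780
Two-sided α = 0.01 → critical value z_{0.005} = 2.576.
Power = Φ(δ − 2.576) + Φ(−δ − 2.576) = Φ(0.202) + Φ(-5.354) = 0.5801 + 0.0000 = 0.5801.
Type II error: β = 1 − power = 1 − 0.5801 = 0.4199.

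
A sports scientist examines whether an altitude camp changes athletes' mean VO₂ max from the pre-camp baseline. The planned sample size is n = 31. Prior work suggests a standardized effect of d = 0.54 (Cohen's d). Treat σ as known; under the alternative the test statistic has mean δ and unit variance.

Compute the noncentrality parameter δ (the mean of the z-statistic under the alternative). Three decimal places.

δ ≈ 3.007

The noncentrality parameter scales effect size by the design's sample-size factor: δ = d·√n = 0.54 × √31 = 3.0066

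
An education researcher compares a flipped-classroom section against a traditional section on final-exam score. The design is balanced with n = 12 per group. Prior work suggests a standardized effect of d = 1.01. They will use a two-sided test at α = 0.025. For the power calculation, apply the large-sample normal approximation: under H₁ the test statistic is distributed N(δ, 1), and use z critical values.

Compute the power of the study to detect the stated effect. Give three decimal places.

Noncentrality parameter: δ = d·√(n/2) = 1.01 × √(12/2) = 2.4740
Two-sided α = 0.025 → critical value z_{0.0125} = 2.241.
Power = Φ(δ − 2.241) + Φ(−δ − 2.241) = Φ(0.233) + Φ(-4.715) = 0.5920 + 0.0000 = 0.5920.

Power ≈ 0.592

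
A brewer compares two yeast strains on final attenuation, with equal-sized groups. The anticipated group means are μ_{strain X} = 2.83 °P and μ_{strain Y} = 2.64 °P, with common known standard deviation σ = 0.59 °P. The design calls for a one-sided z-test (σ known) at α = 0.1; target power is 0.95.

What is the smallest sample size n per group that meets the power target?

n = 166 per group

Standardized effect: d = |μ_{strain X} − μ_{strain Y}| / σ = |2.83 − 2.64| / 0.59 = 0.3220
For power 0.95 need Φ(δ − z_{0.1}) = 0.95, so δ = z_{0.1} + z_{0.05} = 1.282 + 1.645 = 2.926.
δ = d·√(n/2) ⇒ n = 2(δ/d)² = 2 × (2.926 / 0.3220)² = 165.16.
Rounding up, n = 166 per group.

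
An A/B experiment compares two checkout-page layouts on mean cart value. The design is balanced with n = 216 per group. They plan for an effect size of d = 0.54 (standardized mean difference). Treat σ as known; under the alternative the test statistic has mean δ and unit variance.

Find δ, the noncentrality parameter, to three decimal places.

δ = d·√(n/2) = 0.54 × √(216/2) = 5.6118

δ ≈ 5.612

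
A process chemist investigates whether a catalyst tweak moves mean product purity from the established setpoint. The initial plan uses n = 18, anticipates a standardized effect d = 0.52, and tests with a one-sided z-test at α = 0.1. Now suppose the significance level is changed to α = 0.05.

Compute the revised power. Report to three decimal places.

Power ≈ 0.713

δ = d·√n = 0.52 × √18 = 2.2062 (unchanged). New critical value: z_{0.05} = 1.645.
Revised power = Φ(δ − 1.645) = Φ(0.561) = 0.7127.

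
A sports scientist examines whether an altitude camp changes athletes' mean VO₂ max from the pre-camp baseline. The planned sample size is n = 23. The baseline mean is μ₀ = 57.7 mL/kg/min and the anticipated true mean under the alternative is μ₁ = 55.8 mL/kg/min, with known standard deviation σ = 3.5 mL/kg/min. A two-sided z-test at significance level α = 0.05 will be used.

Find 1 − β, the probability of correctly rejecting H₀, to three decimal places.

Power ≈ 0.740

Standardized effect: d = |μ₁ − μ₀| / σ = |55.8 − 57.7| / 3.5 = 0.5429
Noncentrality parameter: δ = d·√n = 0.5429 × √23 = 2.6035
Critical value for a two-sided test at α = 0.05: z_{α/2} = 1.960.
Power = Φ(δ − 1.960) + Φ(−δ − 1.960) = Φ(0.643) + Φ(-4.563) = 0.7400 + 0.0000 = 0.7400.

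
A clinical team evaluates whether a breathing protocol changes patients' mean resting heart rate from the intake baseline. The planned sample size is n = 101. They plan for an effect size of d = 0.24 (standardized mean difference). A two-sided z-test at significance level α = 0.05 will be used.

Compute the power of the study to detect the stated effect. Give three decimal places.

Power ≈ 0.674

Noncentrality parameter: δ = d·√n = 0.24 × √101 = 2.4120
Two-sided α = 0.05 → critical value z_{0.025} = 1.960.
Power = Φ(δ − 1.960) + Φ(−δ − 1.960) = Φ(0.452) + Φ(-4.372) = 0.6744 + 0.0000 = 0.6744.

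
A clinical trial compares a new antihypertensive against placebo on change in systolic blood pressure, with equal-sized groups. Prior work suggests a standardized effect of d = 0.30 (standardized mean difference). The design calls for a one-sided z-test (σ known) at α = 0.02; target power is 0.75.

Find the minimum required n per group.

Set Φ(δ − 2.054) = 0.75; then δ − 2.054 = Φ⁻¹(0.75) = 0.674, giving δ = 2.728.
δ = d·√(n/2) ⇒ n = 2(δ/d)² = 2 × (2.728 / 0.30)² = 165.41.
Round up to the next whole unit.

n = 166 per group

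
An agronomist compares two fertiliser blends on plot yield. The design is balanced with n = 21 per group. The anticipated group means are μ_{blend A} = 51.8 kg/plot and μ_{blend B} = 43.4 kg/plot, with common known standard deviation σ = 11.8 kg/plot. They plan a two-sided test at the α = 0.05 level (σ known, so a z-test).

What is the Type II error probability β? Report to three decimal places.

β ≈ 0.364

Standardized effect: d = |μ_{blend A} − μ_{blend B}| / σ = |51.8 − 43.4| / 11.8 = 0.7119
Noncentrality parameter: δ = d·√(n/2) = 0.7119 × √(21/2) = 2.3067
Two-sided α = 0.05 → critical value z_{0.025} = 1.960.
Power = Φ(δ − 1.960) + Φ(−δ − 1.960) = Φ(0.347) + Φ(-4.267) = 0.6356 + 0.0000 = 0.6356.
Type II error: β = 1 − power = 1 − 0.6356 = 0.3644.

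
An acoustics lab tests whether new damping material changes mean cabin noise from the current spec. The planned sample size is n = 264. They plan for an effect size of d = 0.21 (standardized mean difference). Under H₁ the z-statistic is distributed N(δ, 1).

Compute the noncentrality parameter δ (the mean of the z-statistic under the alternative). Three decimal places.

δ ≈ 3.412

The noncentrality parameter scales effect size by the design's sample-size factor: δ = d·√n = 0.21 × √264 = 3.4121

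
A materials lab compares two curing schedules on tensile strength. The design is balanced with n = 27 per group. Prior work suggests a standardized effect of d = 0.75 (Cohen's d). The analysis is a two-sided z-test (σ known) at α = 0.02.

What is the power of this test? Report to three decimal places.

Power ≈ 0.666

Noncentrality parameter: δ = d·√(n/2) = 0.75 × √(27/2) = 2.7557
Two-sided α = 0.02 → critical value z_{0.01} = 2.326.
Power = Φ(δ − 2.326) + Φ(−δ − 2.326) = Φ(0.429) + Φ(-5.082) = 0.6662 + 0.0000 = 0.6662.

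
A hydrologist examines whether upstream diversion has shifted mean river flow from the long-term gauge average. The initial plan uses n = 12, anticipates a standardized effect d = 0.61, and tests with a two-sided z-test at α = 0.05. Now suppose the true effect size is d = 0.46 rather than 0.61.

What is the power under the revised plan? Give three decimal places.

Power ≈ 0.357

With d = 0.46: δ = d·√n = 0.46 × √12 = 1.5935. Critical value z_{0.025} = 1.960.
Revised power = Φ(δ − 1.960) + Φ(−δ − 1.960) = Φ(-0.366) + Φ(-3.553) = 0.3570 + 0.0002 = 0.3572.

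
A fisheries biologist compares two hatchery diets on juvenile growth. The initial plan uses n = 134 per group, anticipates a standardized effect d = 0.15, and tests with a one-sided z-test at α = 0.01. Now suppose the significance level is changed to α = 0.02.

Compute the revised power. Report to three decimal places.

Power ≈ 0.204

δ = d·√(n/2) = 0.15 × √(134/2) = 1.2278 (unchanged). New critical value: z_{0.02} = 2.054.
Revised power = P(Z > 2.054 − δ) = Φ(-0.826) = 0.2044.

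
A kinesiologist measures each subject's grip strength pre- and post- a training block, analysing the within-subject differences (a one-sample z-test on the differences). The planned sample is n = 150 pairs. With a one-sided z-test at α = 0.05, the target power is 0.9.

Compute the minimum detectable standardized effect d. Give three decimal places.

d ≈ 0.239

Required noncentrality: δ = z_{0.05} + z_{0.10} = 1.645 + 1.282 = 2.926.
δ = d·√n ⇒ d = δ/√n = 2.926/√150 = 0.2389.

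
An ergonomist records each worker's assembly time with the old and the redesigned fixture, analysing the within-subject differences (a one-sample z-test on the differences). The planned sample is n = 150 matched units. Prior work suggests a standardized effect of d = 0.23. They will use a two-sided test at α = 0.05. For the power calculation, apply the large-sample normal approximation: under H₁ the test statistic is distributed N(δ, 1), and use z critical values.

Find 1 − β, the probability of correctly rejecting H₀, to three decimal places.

Power ≈ 0.804

Noncentrality parameter: δ = d·√n = 0.23 × √150 = 2.8169
Critical value for a two-sided test at α = 0.05: z_{α/2} = 1.960.
Power = Φ(δ − 1.960) + Φ(−δ − 1.960) = Φ(0.857) + Φ(-4.777) = 0.8043 + 0.0000 = 0.8043.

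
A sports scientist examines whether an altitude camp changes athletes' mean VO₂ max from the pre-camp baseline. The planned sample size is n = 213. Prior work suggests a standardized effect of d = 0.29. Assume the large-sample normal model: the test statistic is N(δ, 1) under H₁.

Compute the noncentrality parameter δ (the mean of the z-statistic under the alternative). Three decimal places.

δ ≈ 4.232

The noncentrality parameter scales effect size by the design's sample-size factor: δ = d·√n = 0.29 × √213 = 4.2324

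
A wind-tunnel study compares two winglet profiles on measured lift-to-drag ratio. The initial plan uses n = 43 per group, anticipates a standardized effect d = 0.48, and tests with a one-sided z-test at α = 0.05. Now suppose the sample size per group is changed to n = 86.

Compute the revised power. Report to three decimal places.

Power ≈ 0.934

With n = 86 per group: δ = d·√(n/2) = 0.48 × √(86/2) = 3.1476. Critical value z_{0.05} = 1.645.
Revised power = Φ(δ − 1.645) = Φ(1.503) = 0.9335.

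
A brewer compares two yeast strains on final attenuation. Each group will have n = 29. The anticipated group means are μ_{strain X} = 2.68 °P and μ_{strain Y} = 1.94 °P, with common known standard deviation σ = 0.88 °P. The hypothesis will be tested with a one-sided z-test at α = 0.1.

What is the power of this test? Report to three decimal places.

Standardized effect: d = |μ_{strain X} − μ_{strain Y}| / σ = |2.68 − 1.94| / 0.88 = 0.8409
Noncentrality parameter: δ = d·√(n/2) = 0.8409 × √(29/2) = 3.2021
One-sided α = 0.1 → critical value z_{0.1} = 1.282.
Power = P(Z > 1.282 − δ) = Φ(1.921) = 0.9726.

Power ≈ 0.973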